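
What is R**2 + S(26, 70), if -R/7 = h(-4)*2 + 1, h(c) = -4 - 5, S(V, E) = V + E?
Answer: 14257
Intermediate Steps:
S(V, E) = E + V
h(c) = -9
R = 119 (R = -7*(-9*2 + 1) = -7*(-18 + 1) = -7*(-17) = 119)
R**2 + S(26, 70) = 119**2 + (70 + 26) = 14161 + 96 = 14257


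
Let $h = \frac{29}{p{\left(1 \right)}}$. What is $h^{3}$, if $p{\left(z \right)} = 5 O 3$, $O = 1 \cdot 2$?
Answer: $\frac{24389}{27000} \approx 0.9033$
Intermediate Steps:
$O = 2$
$p{\left(z \right)} = 30$ ($p{\left(z \right)} = 5 \cdot 2 \cdot 3 = 10 \cdot 3 = 30$)
$h = \frac{29}{30} \approx 0.96667$
$h^{3} = \left(\frac{29}{30}\right)^{3} = \frac{24389}{27000}$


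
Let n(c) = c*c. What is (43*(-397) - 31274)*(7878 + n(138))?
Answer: -1301544090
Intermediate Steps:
n(c) = c**2
(43*(-397) - 31274)*(7878 + n(138)) = (43*(-397) - 31274)*(7878 + 138**2) = (-17071 - 31274)*(7878 + 19044) = -48345*26922 = -1301544090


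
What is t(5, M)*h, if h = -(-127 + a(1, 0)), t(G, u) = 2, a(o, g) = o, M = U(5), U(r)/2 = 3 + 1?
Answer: 252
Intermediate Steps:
U(r) = 8 (U(r) = 2*(3 + 1) = 2*4 = 8)
M = 8
h = 126 (h = -(-127 + 1) = -1*(-126) = 126)
t(5, M)*h = 2*126 = 252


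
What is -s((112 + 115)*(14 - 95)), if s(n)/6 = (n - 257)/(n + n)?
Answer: -18644/6129 ≈ -3.0419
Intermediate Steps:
s(n) = 3*(-257 + n)/n (s(n) = 6*((n - 257)/(n + n)) = 6*((-257 + n)/((2*n))) = 6*((-257 + n)*(1/(2*n))) = 6*((-257 + n)/(2*n)) = 3*(-257 + n)/n)
-s((112 + 115)*(14 - 95)) = -(3 - 771*1/((14 - 95)*(112 + 115))) = -(3 - 771/(227*(-81))) = -(3 - 771/(-18387)) = -(3 - 771*(-1/18387)) = -(3 + 257/6129) = -1*18644/6129 = -18644/6129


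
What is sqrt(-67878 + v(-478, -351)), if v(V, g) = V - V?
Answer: 9*I*sqrt(838) ≈ 260.53*I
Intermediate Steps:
v(V, g) = 0
sqrt(-67878 + v(-478, -351)) = sqrt(-67878 + 0) = sqrt(-67878) = 9*I*sqrt(838)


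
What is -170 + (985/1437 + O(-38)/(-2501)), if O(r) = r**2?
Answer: -610580833/3593937 ≈ -169.89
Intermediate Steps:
-170 + (985/1437 + O(-38)/(-2501)) = -170 + (985/1437 + (-38)**2/(-2501)) = -170 + (985*(1/1437) + 1444*(-1/2501)) = -170 + (985/1437 - 1444/2501) = -170 + 388457/3593937 = -610580833/3593937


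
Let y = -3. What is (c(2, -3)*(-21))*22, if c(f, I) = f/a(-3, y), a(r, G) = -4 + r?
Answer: 132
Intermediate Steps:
c(f, I) = -f/7 (c(f, I) = f/(-4 - 3) = f/(-7) = f*(-1/7) = -f/7)
(c(2, -3)*(-21))*22 = (-1/7*2*(-21))*22 = -2/7*(-21)*22 = 6*22 = 132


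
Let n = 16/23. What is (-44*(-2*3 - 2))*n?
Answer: 5632/23 ≈ 244.87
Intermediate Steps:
n = 16/23 (n = 16*(1/23) = 16/23 ≈ 0.69565)
(-44*(-2*3 - 2))*n = -44*(-2*3 - 2)*(16/23) = -44*(-6 - 2)*(16/23) = -44*(-8)*(16/23) = 352*(16/23) = 5632/23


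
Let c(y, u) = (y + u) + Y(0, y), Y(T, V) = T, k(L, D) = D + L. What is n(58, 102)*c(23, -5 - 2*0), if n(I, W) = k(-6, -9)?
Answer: -270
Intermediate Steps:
n(I, W) = -15 (n(I, W) = -9 - 6 = -15)
c(y, u) = u + y (c(y, u) = (y + u) + 0 = (u + y) + 0 = u + y)
n(58, 102)*c(23, -5 - 2*0) = -15*((-5 - 2*0) + 23) = -15*((-5 + 0) + 23) = -15*(-5 + 23) = -15*18 = -270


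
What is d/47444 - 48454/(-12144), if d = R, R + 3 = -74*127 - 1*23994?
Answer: 236662837/72019992 ≈ 3.2861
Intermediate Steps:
R = -33395 (R = -3 + (-74*127 - 1*23994) = -3 + (-9398 - 23994) = -3 - 33392 = -33395)
d = -33395
d/47444 - 48454/(-12144) = -33395/47444 - 48454/(-12144) = -33395*1/47444 - 48454*(-1/12144) = -33395/47444 + 24227/6072 = 236662837/72019992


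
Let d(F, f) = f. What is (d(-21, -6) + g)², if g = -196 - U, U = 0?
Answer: 40804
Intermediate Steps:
g = -196 (g = -196 - 1*0 = -196 + 0 = -196)
(d(-21, -6) + g)² = (-6 - 196)² = (-202)² = 40804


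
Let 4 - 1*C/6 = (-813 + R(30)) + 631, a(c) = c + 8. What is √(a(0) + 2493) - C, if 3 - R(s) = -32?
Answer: -906 + √2501 ≈ -855.99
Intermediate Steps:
R(s) = 35 (R(s) = 3 - 1*(-32) = 3 + 32 = 35)
a(c) = 8 + c
C = 906 (C = 24 - 6*((-813 + 35) + 631) = 24 - 6*(-778 + 631) = 24 - 6*(-147) = 24 + 882 = 906)
√(a(0) + 2493) - C = √((8 + 0) + 2493) - 1*906 = √(8 + 2493) - 906 = √2501 - 906 = -906 + √2501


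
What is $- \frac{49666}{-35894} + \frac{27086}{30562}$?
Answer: $\frac{622529294}{274248107} \approx 2.27$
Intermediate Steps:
$- \frac{49666}{-35894} + \frac{27086}{30562} = \left(-49666\right) \left(- \frac{1}{35894}\right) + 27086 \cdot \frac{1}{30562} = \frac{24833}{17947} + \frac{13543}{15281} = \frac{622529294}{274248107}$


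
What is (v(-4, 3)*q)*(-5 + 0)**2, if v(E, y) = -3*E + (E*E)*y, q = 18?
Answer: 27000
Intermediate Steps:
v(E, y) = -3*E + y*E**2 (v(E, y) = -3*E + E**2*y = -3*E + y*E**2)
(v(-4, 3)*q)*(-5 + 0)**2 = (-4*(-3 - 4*3)*18)*(-5 + 0)**2 = (-4*(-3 - 12)*18)*(-5)**2 = (-4*(-15)*18)*25 = (60*18)*25 = 1080*25 = 27000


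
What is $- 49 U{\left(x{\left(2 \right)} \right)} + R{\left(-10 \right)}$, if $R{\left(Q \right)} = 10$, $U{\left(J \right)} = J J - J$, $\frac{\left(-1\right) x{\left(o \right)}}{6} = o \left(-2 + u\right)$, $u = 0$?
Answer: $-27038$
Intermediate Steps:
$x{\left(o \right)} = 12 o$ ($x{\left(o \right)} = - 6 o \left(-2 + 0\right) = - 6 o \left(-2\right) = - 6 \left(- 2 o\right) = 12 o$)
$U{\left(J \right)} = J^{2} - J$
$- 49 U{\left(x{\left(2 \right)} \right)} + R{\left(-10 \right)} = - 49 \cdot 12 \cdot 2 \left(-1 + 12 \cdot 2\right) + 10 = - 49 \cdot 24 \left(-1 + 24\right) + 10 = - 49 \cdot 24 \cdot 23 + 10 = \left(-49\right) 552 + 10 = -27048 + 10 = -27038$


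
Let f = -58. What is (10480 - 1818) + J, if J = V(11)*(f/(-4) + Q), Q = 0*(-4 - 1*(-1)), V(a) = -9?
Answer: 17063/2 ≈ 8531.5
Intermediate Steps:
Q = 0 (Q = 0*(-4 + 1) = 0*(-3) = 0)
J = -261/2 (J = -9*(-58/(-4) + 0) = -9*(-58*(-1/4) + 0) = -9*(29/2 + 0) = -9*29/2 = -261/2 ≈ -130.50)
(10480 - 1818) + J = (10480 - 1818) - 261/2 = 8662 - 261/2 = 17063/2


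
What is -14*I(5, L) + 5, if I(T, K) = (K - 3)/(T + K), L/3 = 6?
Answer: -95/23 ≈ -4.1304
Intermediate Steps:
L = 18 (L = 3*6 = 18)
I(T, K) = (-3 + K)/(K + T)
-14*I(5, L) + 5 = -14*(-3 + 18)/(18 + 5) + 5 = -14*15/23 + 5 = -210/23 + 5 = -95/23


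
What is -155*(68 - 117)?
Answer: 7595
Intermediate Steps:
-155*(68 - 117) = -155*(-49) = 7595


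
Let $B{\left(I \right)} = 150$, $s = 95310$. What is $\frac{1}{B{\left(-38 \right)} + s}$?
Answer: $\frac{1}{95460} \approx 1.0476 \cdot 10^{-5}$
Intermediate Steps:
$\frac{1}{B{\left(-38 \right)} + s} = \frac{1}{150 + 95310} = \frac{1}{95460}$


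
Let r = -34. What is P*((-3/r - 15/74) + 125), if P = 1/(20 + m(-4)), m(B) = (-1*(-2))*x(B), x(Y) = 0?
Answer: 78553/12580 ≈ 6.2443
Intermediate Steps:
m(B) = 0 (m(B) = -1*(-2)*0 = 2*0 = 0)
P = 1/20 (P = 1/(20 + 0) = 1/20 ≈ 0.050000)
P*((-3/r - 15/74) + 125) = ((-3/(-34) - 15/74) + 125)/20 = ((-3*(-1/34) - 15*1/74) + 125)/20 = ((3/34 - 15/74) + 125)/20 = (-72/629 + 125)/20 = (1/20)*(78553/629) = 78553/12580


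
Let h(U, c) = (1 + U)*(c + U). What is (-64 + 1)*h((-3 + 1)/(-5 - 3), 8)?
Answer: -10395/16 ≈ -649.69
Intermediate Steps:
h(U, c) = (1 + U)*(U + c)
(-64 + 1)*h((-3 + 1)/(-5 - 3), 8) = (-64 + 1)*((-3 + 1)/(-5 - 3) + 8 + ((-3 + 1)/(-5 - 3))**2 + ((-3 + 1)/(-5 - 3))*8) = -63*(-2/(-8) + 8 + (-2/(-8))**2 - 2/(-8)*8) = -63*(-2*(-1/8) + 8 + (-2*(-1/8))**2 - 2*(-1/8)*8) = -63*(1/4 + 8 + (1/4)**2 + (1/4)*8) = -63*(1/4 + 8 + 1/16 + 2) = -63*165/16 = -10395/16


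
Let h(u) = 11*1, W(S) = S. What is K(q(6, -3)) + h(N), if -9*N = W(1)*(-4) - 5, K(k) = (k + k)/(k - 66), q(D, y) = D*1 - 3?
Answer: 229/21 ≈ 10.905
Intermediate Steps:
q(D, y) = -3 + D (q(D, y) = D - 3 = -3 + D)
K(k) = 2*k/(-66 + k) (K(k) = (2*k)/(-66 + k) = 2*k/(-66 + k))
N = 1 (N = -(1*(-4) - 5)/9 = -(-4 - 5)/9 = -⅑*(-9) = 1)
h(u) = 11
K(q(6, -3)) + h(N) = 2*(-3 + 6)/(-66 + (-3 + 6)) + 11 = 2*3/(-66 + 3) + 11 = 2*3/(-63) + 11 = 2*3*(-1/63) + 11 = -2/21 + 11 = 229/21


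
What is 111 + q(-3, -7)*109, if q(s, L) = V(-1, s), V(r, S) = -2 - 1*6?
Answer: -761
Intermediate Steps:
V(r, S) = -8 (V(r, S) = -2 - 6 = -8)
q(s, L) = -8
111 + q(-3, -7)*109 = 111 - 8*109 = 111 - 872 = -761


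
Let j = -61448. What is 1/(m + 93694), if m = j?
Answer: 1/32246 ≈ 3.1012e-5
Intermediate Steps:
m = -61448
1/(m + 93694) = 1/(-61448 + 93694) = 1/32246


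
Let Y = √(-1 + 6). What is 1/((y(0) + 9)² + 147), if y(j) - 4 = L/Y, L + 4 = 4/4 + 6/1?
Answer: 7945/2494501 - 390*√5/2494501 ≈ 0.0028354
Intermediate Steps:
L = 3 (L = -4 + (4/4 + 6/1) = -4 + (4*(¼) + 6*1) = -4 + (1 + 6) = -4 + 7 = 3)
Y = √5 ≈ 2.2361
y(j) = 4 + 3*√5/5 (y(j) = 4 + 3/(√5) = 4 + 3*(√5/5) = 4 + 3*√5/5)
1/((y(0) + 9)² + 147) = 1/(((4 + 3*√5/5) + 9)² + 147) = 1/((13 + 3*√5/5)² + 147) = 1/(147 + (13 + 3*√5/5)²)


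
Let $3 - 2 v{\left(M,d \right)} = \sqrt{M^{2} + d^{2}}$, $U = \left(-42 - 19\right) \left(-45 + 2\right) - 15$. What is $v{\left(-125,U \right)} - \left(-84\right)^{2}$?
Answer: $- \frac{14109}{2} - \frac{\sqrt{6817289}}{2} \approx -8360.0$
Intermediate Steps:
$U = 2608$ ($U = \left(-61\right) \left(-43\right) - 15 = 2623 - 15 = 2608$)
$v{\left(M,d \right)} = \frac{3}{2} - \frac{\sqrt{M^{2} + d^{2}}}{2}$
$v{\left(-125,U \right)} - \left(-84\right)^{2} = \left(\frac{3}{2} - \frac{\sqrt{\left(-125\right)^{2} + 2608^{2}}}{2}\right) - \left(-84\right)^{2} = \left(\frac{3}{2} - \frac{\sqrt{15625 + 6801664}}{2}\right) - 7056 = \left(\frac{3}{2} - \frac{\sqrt{6817289}}{2}\right) - 7056 = - \frac{14109}{2} - \frac{\sqrt{6817289}}{2}$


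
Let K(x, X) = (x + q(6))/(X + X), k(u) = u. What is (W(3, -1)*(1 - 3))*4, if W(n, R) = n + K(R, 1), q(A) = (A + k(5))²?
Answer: -504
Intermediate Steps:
q(A) = (5 + A)² (q(A) = (A + 5)² = (5 + A)²)
K(x, X) = (121 + x)/(2*X) (K(x, X) = (x + (5 + 6)²)/(X + X) = (x + 11²)/((2*X)) = (x + 121)*(1/(2*X)) = (121 + x)*(1/(2*X)) = (121 + x)/(2*X))
W(n, R) = 121/2 + n + R/2 (W(n, R) = n + (½)*(121 + R)/1 = n + (½)*1*(121 + R) = n + (121/2 + R/2) = 121/2 + n + R/2)
(W(3, -1)*(1 - 3))*4 = ((121/2 + 3 + (½)*(-1))*(1 - 3))*4 = ((121/2 + 3 - ½)*(-2))*4 = (63*(-2))*4 = -126*4 = -504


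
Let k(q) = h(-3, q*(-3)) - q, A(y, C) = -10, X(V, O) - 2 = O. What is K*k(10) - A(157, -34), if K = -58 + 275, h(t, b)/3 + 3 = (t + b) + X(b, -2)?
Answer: -25596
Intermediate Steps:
X(V, O) = 2 + O
h(t, b) = -9 + 3*b + 3*t (h(t, b) = -9 + 3*((t + b) + (2 - 2)) = -9 + 3*((b + t) + 0) = -9 + 3*(b + t) = -9 + (3*b + 3*t) = -9 + 3*b + 3*t)
k(q) = -18 - 10*q (k(q) = (-9 + 3*(q*(-3)) + 3*(-3)) - q = (-9 + 3*(-3*q) - 9) - q = (-9 - 9*q - 9) - q = (-18 - 9*q) - q = -18 - 10*q)
K = 217
K*k(10) - A(157, -34) = 217*(-18 - 10*10) - 1*(-10) = 217*(-18 - 100) + 10 = 217*(-118) + 10 = -25606 + 10 = -25596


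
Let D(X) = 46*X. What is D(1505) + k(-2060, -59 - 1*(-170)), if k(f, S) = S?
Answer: 69341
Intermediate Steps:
D(1505) + k(-2060, -59 - 1*(-170)) = 46*1505 + (-59 - 1*(-170)) = 69230 + (-59 + 170) = 69230 + 111 = 69341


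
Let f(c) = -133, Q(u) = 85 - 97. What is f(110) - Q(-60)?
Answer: -121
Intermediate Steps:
Q(u) = -12
f(110) - Q(-60) = -133 - 1*(-12) = -133 + 12 = -121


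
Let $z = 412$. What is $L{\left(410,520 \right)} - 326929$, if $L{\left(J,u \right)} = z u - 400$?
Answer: $-113089$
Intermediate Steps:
$L{\left(J,u \right)} = -400 + 412 u$ ($L{\left(J,u \right)} = 412 u - 400 = -400 + 412 u$)
$L{\left(410,520 \right)} - 326929 = \left(-400 + 412 \cdot 520\right) - 326929 = \left(-400 + 214240\right) - 326929 = 213840 - 326929 = -113089$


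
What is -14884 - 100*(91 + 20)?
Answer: -25984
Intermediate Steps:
-14884 - 100*(91 + 20) = -14884 - 100*111 = -14884 - 1*11100 = -14884 - 11100 = -25984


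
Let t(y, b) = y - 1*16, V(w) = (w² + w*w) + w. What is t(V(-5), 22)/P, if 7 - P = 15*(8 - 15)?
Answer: 29/112 ≈ 0.25893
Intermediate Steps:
V(w) = w + 2*w² (V(w) = (w² + w²) + w = 2*w² + w = w + 2*w²)
t(y, b) = -16 + y (t(y, b) = y - 16 = -16 + y)
P = 112 (P = 7 - 15*(8 - 15) = 7 - 15*(-7) = 7 - 1*(-105) = 7 + 105 = 112)
t(V(-5), 22)/P = (-16 - 5*(1 + 2*(-5)))/112 = (-16 - 5*(1 - 10))*(1/112) = (-16 - 5*(-9))*(1/112) = (-16 + 45)*(1/112) = 29*(1/112) = 29/112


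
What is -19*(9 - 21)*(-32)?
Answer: -7296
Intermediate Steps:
-19*(9 - 21)*(-32) = -19*(-12)*(-32) = 228*(-32) = -7296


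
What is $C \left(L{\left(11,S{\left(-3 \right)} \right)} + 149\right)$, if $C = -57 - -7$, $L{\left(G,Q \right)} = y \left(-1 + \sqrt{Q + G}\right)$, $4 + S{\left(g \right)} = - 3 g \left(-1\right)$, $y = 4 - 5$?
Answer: $-7500 + 50 i \sqrt{2} \approx -7500.0 + 70.711 i$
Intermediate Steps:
$y = -1$ ($y = 4 - 5 = -1$)
$S{\left(g \right)} = -4 + 3 g$ ($S{\left(g \right)} = -4 + - 3 g \left(-1\right) = -4 + 3 g$)
$L{\left(G,Q \right)} = 1 - \sqrt{G + Q}$ ($L{\left(G,Q \right)} = - (-1 + \sqrt{Q + G}) = - (-1 + \sqrt{G + Q}) = 1 - \sqrt{G + Q}$)
$C = -50$ ($C = -57 + 7 = -50$)
$C \left(L{\left(11,S{\left(-3 \right)} \right)} + 149\right) = - 50 \left(\left(1 - \sqrt{11 + \left(-4 + 3 \left(-3\right)\right)}\right) + 149\right) = - 50 \left(\left(1 - \sqrt{11 - 13}\right) + 149\right) = - 50 \left(\left(1 - \sqrt{-2}\right) + 149\right) = - 50 \left(\left(1 - i \sqrt{2}\right) + 149\right) = - 50 \left(150 - i \sqrt{2}\right) = -7500 + 50 i \sqrt{2}$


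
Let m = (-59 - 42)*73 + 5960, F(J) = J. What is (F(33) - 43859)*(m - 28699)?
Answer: 1319688512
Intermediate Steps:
m = -1413 (m = -101*73 + 5960 = -7373 + 5960 = -1413)
(F(33) - 43859)*(m - 28699) = (33 - 43859)*(-1413 - 28699) = -43826*(-30112) = 1319688512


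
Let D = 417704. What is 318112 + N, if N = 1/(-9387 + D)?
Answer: 129890537505/408317 ≈ 3.1811e+5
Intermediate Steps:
N = 1/408317 (N = 1/(-9387 + 417704) = 1/408317 ≈ 2.4491e-6)
318112 + N = 318112 + 1/408317 = 129890537505/408317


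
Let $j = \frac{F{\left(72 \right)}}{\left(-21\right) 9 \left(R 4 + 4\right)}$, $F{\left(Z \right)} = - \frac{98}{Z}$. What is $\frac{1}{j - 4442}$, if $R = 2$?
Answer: $- \frac{11664}{51811481} \approx -0.00022512$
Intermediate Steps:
$j = \frac{7}{11664}$ ($j = \frac{\left(-98\right) \frac{1}{72}}{\left(-21\right) 9 \left(2 \cdot 4 + 4\right)} = \frac{\left(-98\right) \frac{1}{72}}{\left(-189\right) \left(8 + 4\right)} = - \frac{49}{36 \left(\left(-189\right) 12\right)} = - \frac{49}{36 \left(-2268\right)} = \left(- \frac{49}{36}\right) \left(- \frac{1}{2268}\right) = \frac{7}{11664} \approx 0.00060014$)
$\frac{1}{j - 4442} = \frac{1}{\frac{7}{11664} - 4442} = \frac{1}{- \frac{51811481}{11664}} = - \frac{11664}{51811481}$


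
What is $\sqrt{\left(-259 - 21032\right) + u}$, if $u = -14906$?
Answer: $i \sqrt{36197} \approx 190.26 i$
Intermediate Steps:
$\sqrt{\left(-259 - 21032\right) + u} = \sqrt{\left(-259 - 21032\right) - 14906} = \sqrt{-21291 - 14906} = \sqrt{-36197} = i \sqrt{36197}$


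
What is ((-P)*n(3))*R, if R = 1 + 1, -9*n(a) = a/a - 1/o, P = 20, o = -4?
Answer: 50/9 ≈ 5.5556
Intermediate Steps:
n(a) = -5/36 (n(a) = -(a/a - 1/(-4))/9 = -(1 - 1*(-¼))/9 = -(1 + ¼)/9 = -⅑*5/4 = -5/36)
R = 2
((-P)*n(3))*R = (-1*20*(-5/36))*2 = -20*(-5/36)*2 = (25/9)*2 = 50/9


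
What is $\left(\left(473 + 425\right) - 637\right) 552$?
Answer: $144072$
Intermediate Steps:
$\left(\left(473 + 425\right) - 637\right) 552 = \left(898 - 637\right) 552 = 261 \cdot 552 = 144072$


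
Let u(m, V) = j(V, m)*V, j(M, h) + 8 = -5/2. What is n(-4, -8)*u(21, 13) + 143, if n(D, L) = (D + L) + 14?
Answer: -130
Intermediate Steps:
j(M, h) = -21/2 (j(M, h) = -8 - 5/2 = -21/2)
n(D, L) = 14 + D + L
u(m, V) = -21*V/2
n(-4, -8)*u(21, 13) + 143 = (14 - 4 - 8)*(-21/2*13) + 143 = 2*(-273/2) + 143 = -273 + 143 = -130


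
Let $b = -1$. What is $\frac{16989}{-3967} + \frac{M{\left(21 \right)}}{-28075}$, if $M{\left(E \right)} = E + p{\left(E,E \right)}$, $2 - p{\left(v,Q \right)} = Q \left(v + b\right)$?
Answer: $- \frac{475391276}{111373525} \approx -4.2684$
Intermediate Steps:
$p{\left(v,Q \right)} = 2 - Q \left(-1 + v\right)$ ($p{\left(v,Q \right)} = 2 - Q \left(v - 1\right) = 2 - Q \left(-1 + v\right)$)
$M{\left(E \right)} = 2 - E^{2} + 2 E$ ($M{\left(E \right)} = E + \left(2 + E - E E\right) = E + \left(2 + E - E^{2}\right) = 2 - E^{2} + 2 E$)
$\frac{16989}{-3967} + \frac{M{\left(21 \right)}}{-28075} = \frac{16989}{-3967} + \frac{2 - 21^{2} + 2 \cdot 21}{-28075} = 16989 \left(- \frac{1}{3967}\right) + \left(2 - 441 + 42\right) \left(- \frac{1}{28075}\right) = - \frac{16989}{3967} + \left(2 - 441 + 42\right) \left(- \frac{1}{28075}\right) = - \frac{16989}{3967} - - \frac{397}{28075} = - \frac{16989}{3967} + \frac{397}{28075} = - \frac{475391276}{111373525}$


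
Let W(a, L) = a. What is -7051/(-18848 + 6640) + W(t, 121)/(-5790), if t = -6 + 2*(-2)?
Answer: 4094737/7068432 ≈ 0.57930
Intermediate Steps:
t = -10 (t = -6 - 4 = -10)
-7051/(-18848 + 6640) + W(t, 121)/(-5790) = -7051/(-18848 + 6640) - 10/(-5790) = -7051/(-12208) - 10*(-1/5790) = -7051*(-1/12208) + 1/579 = 7051/12208 + 1/579 = 4094737/7068432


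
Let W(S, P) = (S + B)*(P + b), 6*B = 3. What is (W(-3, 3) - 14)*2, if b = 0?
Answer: -43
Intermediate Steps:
B = ½ (B = (⅙)*3 = ½ ≈ 0.50000)
W(S, P) = P*(½ + S) (W(S, P) = (S + ½)*(P + 0) = (½ + S)*P = P*(½ + S))
(W(-3, 3) - 14)*2 = (3*(½ - 3) - 14)*2 = (3*(-5/2) - 14)*2 = (-15/2 - 14)*2 = -43/2*2 = -43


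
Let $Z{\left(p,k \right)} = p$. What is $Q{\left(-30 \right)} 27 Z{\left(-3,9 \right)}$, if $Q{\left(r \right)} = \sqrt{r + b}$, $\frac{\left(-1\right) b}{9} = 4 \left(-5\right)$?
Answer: $- 405 \sqrt{6} \approx -992.04$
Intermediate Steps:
$b = 180$ ($b = - 9 \cdot 4 \left(-5\right) = \left(-9\right) \left(-20\right) = 180$)
$Q{\left(r \right)} = \sqrt{180 + r}$ ($Q{\left(r \right)} = \sqrt{r + 180} = \sqrt{180 + r}$)
$Q{\left(-30 \right)} 27 Z{\left(-3,9 \right)} = \sqrt{180 - 30} \cdot 27 \left(-3\right) = \sqrt{150} \left(-81\right) = 5 \sqrt{6} \left(-81\right) = - 405 \sqrt{6}$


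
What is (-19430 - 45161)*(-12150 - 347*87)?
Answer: 2734718349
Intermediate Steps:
(-19430 - 45161)*(-12150 - 347*87) = -64591*(-12150 - 30189) = -64591*(-42339) = 2734718349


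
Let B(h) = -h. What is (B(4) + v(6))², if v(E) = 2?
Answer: 4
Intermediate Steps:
(B(4) + v(6))² = (-1*4 + 2)² = (-4 + 2)² = (-2)² = 4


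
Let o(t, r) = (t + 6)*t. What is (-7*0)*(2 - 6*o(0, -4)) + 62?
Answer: 62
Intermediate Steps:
o(t, r) = t*(6 + t) (o(t, r) = (6 + t)*t = t*(6 + t))
(-7*0)*(2 - 6*o(0, -4)) + 62 = (-7*0)*(2 - 0*(6 + 0)) + 62 = 0*(2 - 0*6) + 62 = 0*(2 - 6*0) + 62 = 0*(2 + 0) + 62 = 0*2 + 62 = 0 + 62 = 62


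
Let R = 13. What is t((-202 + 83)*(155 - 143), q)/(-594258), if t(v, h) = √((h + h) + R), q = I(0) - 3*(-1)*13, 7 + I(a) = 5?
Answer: -√87/594258 ≈ -1.5696e-5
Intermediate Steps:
I(a) = -2 (I(a) = -7 + 5 = -2)
q = 37 (q = -2 - 3*(-1)*13 = -2 + 3*13 = -2 + 39 = 37)
t(v, h) = √(13 + 2*h) (t(v, h) = √((h + h) + 13) = √(2*h + 13) = √(13 + 2*h))
t((-202 + 83)*(155 - 143), q)/(-594258) = √(13 + 2*37)/(-594258) = √(13 + 74)*(-1/594258) = √87*(-1/594258) = -√87/594258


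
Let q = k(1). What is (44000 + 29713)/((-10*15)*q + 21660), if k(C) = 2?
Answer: 24571/7120 ≈ 3.4510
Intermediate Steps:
q = 2
(44000 + 29713)/((-10*15)*q + 21660) = (44000 + 29713)/(-10*15*2 + 21660) = 73713/(-150*2 + 21660) = 73713/(-300 + 21660) = 73713/21360 = 73713*(1/21360) = 24571/7120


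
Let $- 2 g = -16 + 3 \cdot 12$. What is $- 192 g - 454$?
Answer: $1466$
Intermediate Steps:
$g = -10$ ($g = - \frac{-16 + 3 \cdot 12}{2} = - \frac{-16 + 36}{2} = \left(- \frac{1}{2}\right) 20 = -10$)
$- 192 g - 454 = \left(-192\right) \left(-10\right) - 454 = 1920 - 454 = 1466$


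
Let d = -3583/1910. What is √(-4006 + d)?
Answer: I*√14621132130/1910 ≈ 63.308*I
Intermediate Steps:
d = -3583/1910 (d = -3583*1/1910 = -3583/1910 ≈ -1.8759)
√(-4006 + d) = √(-4006 - 3583/1910) = √(-7655043/1910) = I*√14621132130/1910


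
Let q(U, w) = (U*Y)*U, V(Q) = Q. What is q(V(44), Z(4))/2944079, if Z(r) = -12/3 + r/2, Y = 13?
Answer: 25168/2944079 ≈ 0.0085487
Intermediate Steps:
Z(r) = -4 + r/2 (Z(r) = -12*⅓ + r*(½) = -4 + r/2)
q(U, w) = 13*U² (q(U, w) = (U*13)*U = (13*U)*U = 13*U²)
q(V(44), Z(4))/2944079 = (13*44²)/2944079 = (13*1936)*(1/2944079) = 25168*(1/2944079) = 25168/2944079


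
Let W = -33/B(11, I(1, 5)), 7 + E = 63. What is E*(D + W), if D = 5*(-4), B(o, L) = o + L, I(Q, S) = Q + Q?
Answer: -16408/13 ≈ -1262.2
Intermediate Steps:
I(Q, S) = 2*Q
B(o, L) = L + o
E = 56 (E = -7 + 63 = 56)
D = -20
W = -33/13 (W = -33/(2*1 + 11) = -33/(2 + 11) = -33/13 ≈ -2.5385)
E*(D + W) = 56*(-20 - 33/13) = 56*(-293/13) = -16408/13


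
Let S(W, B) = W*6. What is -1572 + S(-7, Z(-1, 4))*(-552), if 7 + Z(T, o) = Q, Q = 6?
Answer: 21612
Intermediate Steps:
Z(T, o) = -1 (Z(T, o) = -7 + 6 = -1)
S(W, B) = 6*W
-1572 + S(-7, Z(-1, 4))*(-552) = -1572 + (6*(-7))*(-552) = -1572 - 42*(-552) = -1572 + 23184 = 21612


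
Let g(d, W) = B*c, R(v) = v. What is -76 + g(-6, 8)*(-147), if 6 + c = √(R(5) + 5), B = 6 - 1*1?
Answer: 4334 - 735*√10 ≈ 2009.7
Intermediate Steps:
B = 5 (B = 6 - 1 = 5)
c = -6 + √10 (c = -6 + √(5 + 5) = -6 + √10 ≈ -2.8377)
g(d, W) = -30 + 5*√10 (g(d, W) = 5*(-6 + √10) = -30 + 5*√10)
-76 + g(-6, 8)*(-147) = -76 + (-30 + 5*√10)*(-147) = -76 + (4410 - 735*√10) = 4334 - 735*√10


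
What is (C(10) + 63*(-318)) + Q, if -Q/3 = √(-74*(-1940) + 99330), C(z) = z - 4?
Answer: -20028 - 3*√242890 ≈ -21507.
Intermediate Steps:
C(z) = -4 + z
Q = -3*√242890 (Q = -3*√(-74*(-1940) + 99330) = -3*√(143560 + 99330) = -3*√242890 ≈ -1478.5)
(C(10) + 63*(-318)) + Q = ((-4 + 10) + 63*(-318)) - 3*√242890 = (6 - 20034) - 3*√242890 = -20028 - 3*√242890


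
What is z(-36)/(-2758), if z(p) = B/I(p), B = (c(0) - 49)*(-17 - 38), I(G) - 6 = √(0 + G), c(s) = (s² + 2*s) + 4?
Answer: -825/11032 + 825*I/11032 ≈ -0.074782 + 0.074782*I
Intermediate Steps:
c(s) = 4 + s² + 2*s
I(G) = 6 + √G (I(G) = 6 + √(0 + G) = 6 + √G)
B = 2475 (B = ((4 + 0² + 2*0) - 49)*(-17 - 38) = ((4 + 0 + 0) - 49)*(-55) = (4 - 49)*(-55) = -45*(-55) = 2475)
z(p) = 2475/(6 + √p)
z(-36)/(-2758) = (2475/(6 + √(-36)))/(-2758) = (2475/(6 + 6*I))*(-1/2758) = (2475*((6 - 6*I)/72))*(-1/2758) = (275*(6 - 6*I)/8)*(-1/2758) = -275*(6 - 6*I)/22064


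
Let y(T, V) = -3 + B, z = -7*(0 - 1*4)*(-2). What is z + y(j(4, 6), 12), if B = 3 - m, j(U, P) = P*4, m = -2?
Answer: -54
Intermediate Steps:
j(U, P) = 4*P
B = 5 (B = 3 - 1*(-2) = 3 + 2 = 5)
z = -56 (z = -7*(0 - 4)*(-2) = -7*(-4)*(-2) = 28*(-2) = -56)
y(T, V) = 2 (y(T, V) = -3 + 5 = 2)
z + y(j(4, 6), 12) = -56 + 2 = -54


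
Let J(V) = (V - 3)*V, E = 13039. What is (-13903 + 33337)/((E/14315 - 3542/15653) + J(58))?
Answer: 395875341330/64995026617 ≈ 6.0909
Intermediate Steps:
J(V) = V*(-3 + V) (J(V) = (-3 + V)*V = V*(-3 + V))
(-13903 + 33337)/((E/14315 - 3542/15653) + J(58)) = (-13903 + 33337)/((13039/14315 - 3542/15653) + 58*(-3 + 58)) = 19434/((13039*(1/14315) - 3542*1/15653) + 58*55) = 19434/((13039/14315 - 322/1423) + 3190) = 19434/(13945067/20370245 + 3190) = 19434/(64995026617/20370245) = 19434*(20370245/64995026617) = 395875341330/64995026617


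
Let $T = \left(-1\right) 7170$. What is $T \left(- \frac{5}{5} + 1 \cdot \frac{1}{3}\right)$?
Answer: $4780$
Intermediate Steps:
$T = -7170$
$T \left(- \frac{5}{5} + 1 \cdot \frac{1}{3}\right) = - 7170 \left(- \frac{5}{5} + 1 \cdot \frac{1}{3}\right) = - 7170 \left(\left(-5\right) \frac{1}{5} + 1 \cdot \frac{1}{3}\right) = - 7170 \left(-1 + \frac{1}{3}\right) = \left(-7170\right) \left(- \frac{2}{3}\right) = 4780$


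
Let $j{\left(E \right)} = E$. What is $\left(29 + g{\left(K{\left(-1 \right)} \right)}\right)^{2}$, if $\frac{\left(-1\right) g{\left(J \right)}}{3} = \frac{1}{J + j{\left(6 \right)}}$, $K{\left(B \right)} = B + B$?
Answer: $\frac{12769}{16} \approx 798.06$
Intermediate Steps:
$K{\left(B \right)} = 2 B$
$g{\left(J \right)} = - \frac{3}{6 + J}$ ($g{\left(J \right)} = - \frac{3}{J + 6} = - \frac{3}{6 + J}$)
$\left(29 + g{\left(K{\left(-1 \right)} \right)}\right)^{2} = \left(29 - \frac{3}{6 + 2 \left(-1\right)}\right)^{2} = \left(29 - \frac{3}{6 - 2}\right)^{2} = \left(29 - \frac{3}{4}\right)^{2} = \left(\frac{113}{4}\right)^{2} = \frac{12769}{16}$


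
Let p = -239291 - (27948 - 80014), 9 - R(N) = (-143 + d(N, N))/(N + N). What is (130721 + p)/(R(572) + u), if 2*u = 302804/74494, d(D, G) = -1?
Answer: -8851718876/1748017 ≈ -5063.9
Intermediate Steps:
u = 4453/2191 (u = (302804/74494)/2 = (302804*(1/74494))/2 = (½)*(8906/2191) = 4453/2191 ≈ 2.0324)
R(N) = 9 + 72/N (R(N) = 9 - (-143 - 1)/(N + N) = 9 - (-144)/(2*N) = 9 - (-144)*1/(2*N) = 9 - (-72)/N = 9 + 72/N)
p = -187225 (p = -239291 - 1*(-52066) = -239291 + 52066 = -187225)
(130721 + p)/(R(572) + u) = (130721 - 187225)/((9 + 72/572) + 4453/2191) = -56504/((9 + 72*(1/572)) + 4453/2191) = -56504/((9 + 18/143) + 4453/2191) = -56504/(1305/143 + 4453/2191) = -56504/3496034/313313 = -56504*313313/3496034 = -8851718876/1748017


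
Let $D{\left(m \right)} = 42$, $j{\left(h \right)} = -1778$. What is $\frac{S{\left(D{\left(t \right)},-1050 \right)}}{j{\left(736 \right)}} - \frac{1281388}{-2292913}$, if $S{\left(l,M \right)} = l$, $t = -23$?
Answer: $\frac{155857537}{291199951} \approx 0.53522$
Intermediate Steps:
$\frac{S{\left(D{\left(t \right)},-1050 \right)}}{j{\left(736 \right)}} - \frac{1281388}{-2292913} = \frac{42}{-1778} - \frac{1281388}{-2292913} = 42 \left(- \frac{1}{1778}\right) - - \frac{1281388}{2292913} = - \frac{3}{127} + \frac{1281388}{2292913} = \frac{155857537}{291199951}$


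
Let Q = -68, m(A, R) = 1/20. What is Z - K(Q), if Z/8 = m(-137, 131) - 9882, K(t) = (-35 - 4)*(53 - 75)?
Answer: -399568/5 ≈ -79914.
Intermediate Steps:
m(A, R) = 1/20
K(t) = 858 (K(t) = -39*(-22) = 858)
Z = -395278/5 (Z = 8*(1/20 - 9882) = 8*(-197639/20) = -395278/5 ≈ -79056.)
Z - K(Q) = -395278/5 - 1*858 = -395278/5 - 858 = -399568/5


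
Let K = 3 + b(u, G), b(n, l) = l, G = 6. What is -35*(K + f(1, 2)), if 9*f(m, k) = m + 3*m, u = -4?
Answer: -2975/9 ≈ -330.56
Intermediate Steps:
f(m, k) = 4*m/9 (f(m, k) = (m + 3*m)/9 = (4*m)/9 = 4*m/9)
K = 9 (K = 3 + 6 = 9)
-35*(K + f(1, 2)) = -35*(9 + (4/9)*1) = -35*(9 + 4/9) = -35*85/9 = -2975/9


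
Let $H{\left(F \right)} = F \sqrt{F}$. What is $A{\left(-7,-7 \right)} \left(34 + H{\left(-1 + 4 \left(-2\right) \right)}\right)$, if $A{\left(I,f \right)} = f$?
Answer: $-238 + 189 i \approx -238.0 + 189.0 i$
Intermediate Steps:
$H{\left(F \right)} = F^{\frac{3}{2}}$
$A{\left(-7,-7 \right)} \left(34 + H{\left(-1 + 4 \left(-2\right) \right)}\right) = - 7 \left(34 + \left(-1 + 4 \left(-2\right)\right)^{\frac{3}{2}}\right) = - 7 \left(34 + \left(-1 - 8\right)^{\frac{3}{2}}\right) = - 7 \left(34 + \left(-9\right)^{\frac{3}{2}}\right) = - 7 \left(34 - 27 i\right) = -238 + 189 i$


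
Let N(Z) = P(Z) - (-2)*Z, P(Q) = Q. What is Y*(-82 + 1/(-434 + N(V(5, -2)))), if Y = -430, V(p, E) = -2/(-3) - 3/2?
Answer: 30782840/873 ≈ 35261.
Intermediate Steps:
V(p, E) = -⅚ (V(p, E) = -2*(-⅓) - 3*½ = ⅔ - 3/2 = -⅚)
N(Z) = 3*Z (N(Z) = Z - (-2)*Z = Z + 2*Z = 3*Z)
Y*(-82 + 1/(-434 + N(V(5, -2)))) = -430*(-82 + 1/(-434 + 3*(-⅚))) = -430*(-82 + 1/(-434 - 5/2)) = -430*(-82 + 1/(-873/2)) = -430*(-82 - 2/873) = -430*(-71588/873) = 30782840/873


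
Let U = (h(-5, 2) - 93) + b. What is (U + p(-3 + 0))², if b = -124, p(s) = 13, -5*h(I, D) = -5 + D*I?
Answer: 40401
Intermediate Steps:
h(I, D) = 1 - D*I/5 (h(I, D) = -(-5 + D*I)/5 = 1 - D*I/5)
U = -214 (U = ((1 - ⅕*2*(-5)) - 93) - 124 = ((1 + 2) - 93) - 124 = (3 - 93) - 124 = -90 - 124 = -214)
(U + p(-3 + 0))² = (-214 + 13)² = (-201)² = 40401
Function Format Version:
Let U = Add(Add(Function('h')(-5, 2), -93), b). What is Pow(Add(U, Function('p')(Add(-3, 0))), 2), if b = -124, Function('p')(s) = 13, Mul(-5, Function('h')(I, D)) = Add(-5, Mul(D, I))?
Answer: 40401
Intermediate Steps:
Function('h')(I, D) = Add(1, Mul(Rational(-1, 5), D, I)) (Function('h')(I, D) = Mul(Rational(-1, 5), Add(-5, Mul(D, I))) = Add(1, Mul(Rational(-1, 5), D, I)))
U = -214 (U = Add(Add(Add(1, Mul(Rational(-1, 5), 2, -5)), -93), -124) = Add(Add(Add(1, 2), -93), -124) = Add(Add(3, -93), -124) = Add(-90, -124) = -214)
Pow(Add(U, Function('p')(Add(-3, 0))), 2) = Pow(Add(-214, 13), 2) = Pow(-201, 2) = 40401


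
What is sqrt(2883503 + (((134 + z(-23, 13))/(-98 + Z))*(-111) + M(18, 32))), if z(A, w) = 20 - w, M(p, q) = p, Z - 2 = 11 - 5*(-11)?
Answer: sqrt(288404270)/10 ≈ 1698.2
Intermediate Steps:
Z = 68 (Z = 2 + (11 - 5*(-11)) = 2 + (11 + 55) = 2 + 66 = 68)
sqrt(2883503 + (((134 + z(-23, 13))/(-98 + Z))*(-111) + M(18, 32))) = sqrt(2883503 + (((134 + (20 - 1*13))/(-98 + 68))*(-111) + 18)) = sqrt(2883503 + (((134 + (20 - 13))/(-30))*(-111) + 18)) = sqrt(2883503 + (((134 + 7)*(-1/30))*(-111) + 18)) = sqrt(2883503 + ((141*(-1/30))*(-111) + 18)) = sqrt(2883503 + (-47/10*(-111) + 18)) = sqrt(2883503 + (5217/10 + 18)) = sqrt(2883503 + 5397/10) = sqrt(28840427/10) = sqrt(288404270)/10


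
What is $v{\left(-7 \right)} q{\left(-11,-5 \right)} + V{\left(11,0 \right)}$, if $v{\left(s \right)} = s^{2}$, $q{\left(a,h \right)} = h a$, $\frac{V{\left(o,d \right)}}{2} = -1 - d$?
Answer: $2693$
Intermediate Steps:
$V{\left(o,d \right)} = -2 - 2 d$ ($V{\left(o,d \right)} = 2 \left(-1 - d\right) = -2 - 2 d$)
$q{\left(a,h \right)} = a h$
$v{\left(-7 \right)} q{\left(-11,-5 \right)} + V{\left(11,0 \right)} = \left(-7\right)^{2} \left(\left(-11\right) \left(-5\right)\right) - 2 = 49 \cdot 55 + \left(-2 + 0\right) = 2695 - 2 = 2693$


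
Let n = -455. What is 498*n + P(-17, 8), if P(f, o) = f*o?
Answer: -226726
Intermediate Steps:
498*n + P(-17, 8) = 498*(-455) - 17*8 = -226590 - 136 = -226726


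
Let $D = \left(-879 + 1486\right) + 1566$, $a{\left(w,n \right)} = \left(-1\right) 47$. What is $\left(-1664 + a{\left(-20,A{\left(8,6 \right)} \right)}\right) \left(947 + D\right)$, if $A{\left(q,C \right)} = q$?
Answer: $-5338320$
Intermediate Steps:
$a{\left(w,n \right)} = -47$
$D = 2173$ ($D = 607 + 1566 = 2173$)
$\left(-1664 + a{\left(-20,A{\left(8,6 \right)} \right)}\right) \left(947 + D\right) = \left(-1664 - 47\right) \left(947 + 2173\right) = \left(-1711\right) 3120 = -5338320$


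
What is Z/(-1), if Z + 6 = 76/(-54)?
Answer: 200/27 ≈ 7.4074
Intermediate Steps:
Z = -200/27 (Z = -6 + 76/(-54) = -6 + 76*(-1/54) = -6 - 38/27 = -200/27 ≈ -7.4074)
Z/(-1) = -200/27/(-1) = -200/27*(-1) = 200/27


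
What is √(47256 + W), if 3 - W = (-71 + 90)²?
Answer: √46898 ≈ 216.56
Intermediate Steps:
W = -358 (W = 3 - (-71 + 90)² = 3 - 1*19² = 3 - 1*361 = 3 - 361 = -358)
√(47256 + W) = √(47256 - 358) = √46898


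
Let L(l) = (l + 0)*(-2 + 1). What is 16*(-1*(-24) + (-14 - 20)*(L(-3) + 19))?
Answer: -11584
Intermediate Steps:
L(l) = -l (L(l) = l*(-1) = -l)
16*(-1*(-24) + (-14 - 20)*(L(-3) + 19)) = 16*(-1*(-24) + (-14 - 20)*(-1*(-3) + 19)) = 16*(24 - 34*(3 + 19)) = 16*(24 - 34*22) = 16*(24 - 748) = 16*(-724) = -11584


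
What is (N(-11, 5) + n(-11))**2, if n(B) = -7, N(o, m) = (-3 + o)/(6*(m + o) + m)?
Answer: 41209/961 ≈ 42.881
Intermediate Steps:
N(o, m) = (-3 + o)/(6*o + 7*m) (N(o, m) = (-3 + o)/((6*m + 6*o) + m) = (-3 + o)/(6*o + 7*m))
(N(-11, 5) + n(-11))**2 = ((-3 - 11)/(6*(-11) + 7*5) - 7)**2 = (-14/(-66 + 35) - 7)**2 = (-14/(-31) - 7)**2 = (-1/31*(-14) - 7)**2 = (14/31 - 7)**2 = (-203/31)**2 = 41209/961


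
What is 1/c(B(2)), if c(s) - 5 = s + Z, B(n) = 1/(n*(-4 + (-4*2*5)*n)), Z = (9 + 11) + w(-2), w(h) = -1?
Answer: 168/4031 ≈ 0.041677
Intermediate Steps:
Z = 19 (Z = (9 + 11) - 1 = 20 - 1 = 19)
B(n) = 1/(n*(-4 - 40*n)) (B(n) = 1/(n*(-4 + (-8*5)*n)) = 1/(n*(-4 - 40*n)))
c(s) = 24 + s (c(s) = 5 + (s + 19) = 5 + (19 + s) = 24 + s)
1/c(B(2)) = 1/(24 - ¼/(2*(1 + 10*2))) = 1/(24 - ¼*½/(1 + 20)) = 1/(24 - ¼*½/21) = 1/(24 - ¼*½*1/21) = 1/(24 - 1/168) = 1/(4031/168) = 168/4031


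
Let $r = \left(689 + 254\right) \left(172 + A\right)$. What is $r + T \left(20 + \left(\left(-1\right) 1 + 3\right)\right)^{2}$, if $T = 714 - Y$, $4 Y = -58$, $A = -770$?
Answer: $-211320$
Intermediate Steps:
$r = -563914$ ($r = \left(689 + 254\right) \left(172 - 770\right) = 943 \left(-598\right) = -563914$)
$Y = - \frac{29}{2}$ ($Y = \frac{1}{4} \left(-58\right) = - \frac{29}{2} \approx -14.5$)
$T = \frac{1457}{2}$ ($T = 714 - - \frac{29}{2} = 714 + \frac{29}{2} = \frac{1457}{2} \approx 728.5$)
$r + T \left(20 + \left(\left(-1\right) 1 + 3\right)\right)^{2} = -563914 + \frac{1457 \left(20 + \left(\left(-1\right) 1 + 3\right)\right)^{2}}{2} = -563914 + \frac{1457 \left(20 + \left(-1 + 3\right)\right)^{2}}{2} = -563914 + \frac{1457 \left(20 + 2\right)^{2}}{2} = -563914 + \frac{1457 \cdot 22^{2}}{2} = -563914 + \frac{1457}{2} \cdot 484 = -563914 + 352594 = -211320$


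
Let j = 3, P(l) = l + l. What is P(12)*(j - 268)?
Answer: -6360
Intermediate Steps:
P(l) = 2*l
P(12)*(j - 268) = (2*12)*(3 - 268) = 24*(-265) = -6360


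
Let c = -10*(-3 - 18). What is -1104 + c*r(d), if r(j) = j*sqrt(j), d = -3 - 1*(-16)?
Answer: -1104 + 2730*sqrt(13) ≈ 8739.2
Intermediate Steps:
d = 13 (d = -3 + 16 = 13)
r(j) = j**(3/2)
c = 210 (c = -10*(-21) = 210)
-1104 + c*r(d) = -1104 + 210*13**(3/2) = -1104 + 210*(13*sqrt(13)) = -1104 + 2730*sqrt(13)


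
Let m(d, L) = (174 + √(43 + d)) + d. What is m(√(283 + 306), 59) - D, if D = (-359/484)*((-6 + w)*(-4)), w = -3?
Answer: 24285/121 + √589 + √(43 + √589) ≈ 233.17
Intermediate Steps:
D = -3231/121 (D = (-359/484)*((-6 - 3)*(-4)) = (-359*1/484)*(-9*(-4)) = -359/484*36 = -3231/121 ≈ -26.702)
m(d, L) = 174 + d + √(43 + d)
m(√(283 + 306), 59) - D = (174 + √(283 + 306) + √(43 + √(283 + 306))) - 1*(-3231/121) = (174 + √589 + √(43 + √589)) + 3231/121 = 24285/121 + √589 + √(43 + √589)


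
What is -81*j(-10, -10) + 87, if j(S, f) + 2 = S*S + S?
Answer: -7041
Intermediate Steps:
j(S, f) = -2 + S + S² (j(S, f) = -2 + (S*S + S) = -2 + (S² + S) = -2 + (S + S²) = -2 + S + S²)
-81*j(-10, -10) + 87 = -81*(-2 - 10 + (-10)²) + 87 = -81*(-2 - 10 + 100) + 87 = -81*88 + 87 = -7128 + 87 = -7041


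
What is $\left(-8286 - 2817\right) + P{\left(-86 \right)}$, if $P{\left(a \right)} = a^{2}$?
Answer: $-3707$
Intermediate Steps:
$\left(-8286 - 2817\right) + P{\left(-86 \right)} = \left(-8286 - 2817\right) + \left(-86\right)^{2} = -11103 + 7396 = -3707$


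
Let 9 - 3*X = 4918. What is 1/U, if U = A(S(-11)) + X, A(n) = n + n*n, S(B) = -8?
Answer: -3/4741 ≈ -0.00063278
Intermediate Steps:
X = -4909/3 (X = 3 - ⅓*4918 = 3 - 4918/3 = -4909/3 ≈ -1636.3)
A(n) = n + n²
U = -4741/3 (U = -8*(1 - 8) - 4909/3 = -8*(-7) - 4909/3 = 56 - 4909/3 = -4741/3 ≈ -1580.3)
1/U = 1/(-4741/3) = -3/4741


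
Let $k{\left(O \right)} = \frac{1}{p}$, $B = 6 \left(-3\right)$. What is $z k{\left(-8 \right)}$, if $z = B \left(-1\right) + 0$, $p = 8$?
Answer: $\frac{9}{4} \approx 2.25$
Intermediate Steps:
$B = -18$
$k{\left(O \right)} = \frac{1}{8}$
$z = 18$ ($z = \left(-18\right) \left(-1\right) + 0 = 18 + 0 = 18$)
$z k{\left(-8 \right)} = 18 \cdot \frac{1}{8} = \frac{9}{4}$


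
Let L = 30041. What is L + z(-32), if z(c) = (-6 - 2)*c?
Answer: 30297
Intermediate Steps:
z(c) = -8*c
L + z(-32) = 30041 - 8*(-32) = 30041 + 256 = 30297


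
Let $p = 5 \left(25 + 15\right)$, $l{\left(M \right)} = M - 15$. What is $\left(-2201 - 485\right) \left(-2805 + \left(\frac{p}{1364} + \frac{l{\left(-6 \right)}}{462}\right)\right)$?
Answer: $\frac{2569079763}{341} \approx 7.534 \cdot 10^{6}$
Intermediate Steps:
$l{\left(M \right)} = -15 + M$
$p = 200$ ($p = 5 \cdot 40 = 200$)
$\left(-2201 - 485\right) \left(-2805 + \left(\frac{p}{1364} + \frac{l{\left(-6 \right)}}{462}\right)\right) = \left(-2201 - 485\right) \left(-2805 + \left(\frac{200}{1364} + \frac{-15 - 6}{462}\right)\right) = - 2686 \left(-2805 + \left(200 \cdot \frac{1}{1364} - \frac{1}{22}\right)\right) = - 2686 \left(-2805 + \left(\frac{50}{341} - \frac{1}{22}\right)\right) = - 2686 \left(-2805 + \frac{69}{682}\right) = \left(-2686\right) \left(- \frac{1912941}{682}\right) = \frac{2569079763}{341}$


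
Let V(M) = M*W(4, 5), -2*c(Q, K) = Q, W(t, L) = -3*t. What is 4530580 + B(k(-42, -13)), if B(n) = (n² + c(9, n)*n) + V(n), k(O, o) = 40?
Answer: 4531520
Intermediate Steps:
c(Q, K) = -Q/2
V(M) = -12*M (V(M) = M*(-3*4) = M*(-12) = -12*M)
B(n) = n² - 33*n/2 (B(n) = (n² + (-½*9)*n) - 12*n = (n² - 9*n/2) - 12*n = n² - 33*n/2)
4530580 + B(k(-42, -13)) = 4530580 + (½)*40*(-33 + 2*40) = 4530580 + (½)*40*(-33 + 80) = 4530580 + (½)*40*47 = 4530580 + 940 = 4531520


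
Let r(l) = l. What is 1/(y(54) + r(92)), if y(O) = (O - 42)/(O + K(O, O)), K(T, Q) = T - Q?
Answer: 9/830 ≈ 0.010843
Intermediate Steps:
y(O) = (-42 + O)/O (y(O) = (O - 42)/(O + (O - O)) = (-42 + O)/(O + 0) = (-42 + O)/O)
1/(y(54) + r(92)) = 1/((-42 + 54)/54 + 92) = 1/((1/54)*12 + 92) = 1/(2/9 + 92) = 1/(830/9) = 9/830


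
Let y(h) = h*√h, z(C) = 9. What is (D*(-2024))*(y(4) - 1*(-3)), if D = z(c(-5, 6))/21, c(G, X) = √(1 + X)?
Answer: -66792/7 ≈ -9541.7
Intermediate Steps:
y(h) = h^(3/2)
D = 3/7 (D = 9/21 = 9*(1/21) = 3/7 ≈ 0.42857)
(D*(-2024))*(y(4) - 1*(-3)) = ((3/7)*(-2024))*(4^(3/2) - 1*(-3)) = -6072*(8 + 3)/7 = -6072/7*11 = -66792/7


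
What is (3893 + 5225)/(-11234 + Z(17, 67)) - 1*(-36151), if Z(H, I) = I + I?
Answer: 200633491/5550 ≈ 36150.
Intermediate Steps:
Z(H, I) = 2*I
(3893 + 5225)/(-11234 + Z(17, 67)) - 1*(-36151) = (3893 + 5225)/(-11234 + 2*67) - 1*(-36151) = 9118/(-11234 + 134) + 36151 = 9118/(-11100) + 36151 = 9118*(-1/11100) + 36151 = -4559/5550 + 36151 = 200633491/5550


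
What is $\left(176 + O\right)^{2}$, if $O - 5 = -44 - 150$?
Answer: $169$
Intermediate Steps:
$O = -189$ ($O = 5 - 194 = -189$)
$\left(176 + O\right)^{2} = \left(176 - 189\right)^{2} = \left(-13\right)^{2} = 169$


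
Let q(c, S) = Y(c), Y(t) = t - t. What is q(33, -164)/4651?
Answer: 0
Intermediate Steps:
Y(t) = 0
q(c, S) = 0
q(33, -164)/4651 = 0/4651 = 0*(1/4651) = 0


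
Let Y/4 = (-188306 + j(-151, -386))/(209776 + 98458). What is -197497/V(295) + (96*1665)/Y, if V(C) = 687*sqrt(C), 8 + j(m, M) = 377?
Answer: -12317030640/187937 - 197497*sqrt(295)/202665 ≈ -65555.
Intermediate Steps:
j(m, M) = 369 (j(m, M) = -8 + 377 = 369)
Y = -375874/154117 (Y = 4*((-188306 + 369)/(209776 + 98458)) = 4*(-187937/308234) = -375874/154117 ≈ -2.4389)
-197497/V(295) + (96*1665)/Y = -197497*sqrt(295)/202665 + (96*1665)/(-375874/154117) = -197497*sqrt(295)/202665 + 159840*(-154117/375874) = -197497*sqrt(295)/202665 - 12317030640/187937 = -12317030640/187937 - 197497*sqrt(295)/202665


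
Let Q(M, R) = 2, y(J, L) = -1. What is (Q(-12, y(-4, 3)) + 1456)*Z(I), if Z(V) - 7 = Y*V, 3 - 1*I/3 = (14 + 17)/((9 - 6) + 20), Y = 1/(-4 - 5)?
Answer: 216270/23 ≈ 9403.0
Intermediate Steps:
Y = -⅑ (Y = 1/(-9) = -⅑ ≈ -0.11111)
I = 114/23 (I = 9 - 3*(14 + 17)/((9 - 6) + 20) = 9 - 93/(3 + 20) = 9 - 93/23 = 114/23 ≈ 4.9565)
Z(V) = 7 - V/9
(Q(-12, y(-4, 3)) + 1456)*Z(I) = (2 + 1456)*(7 - ⅑*114/23) = 1458*(7 - 38/69) = 1458*(445/69) = 216270/23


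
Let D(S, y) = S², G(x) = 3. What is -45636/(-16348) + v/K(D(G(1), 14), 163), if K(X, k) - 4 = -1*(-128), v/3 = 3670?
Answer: 7750643/89914 ≈ 86.201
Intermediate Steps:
v = 11010 (v = 3*3670 = 11010)
K(X, k) = 132 (K(X, k) = 4 - 1*(-128) = 4 + 128 = 132)
-45636/(-16348) + v/K(D(G(1), 14), 163) = -45636/(-16348) + 11010/132 = -45636*(-1/16348) + 11010*(1/132) = 11409/4087 + 1835/22 = 7750643/89914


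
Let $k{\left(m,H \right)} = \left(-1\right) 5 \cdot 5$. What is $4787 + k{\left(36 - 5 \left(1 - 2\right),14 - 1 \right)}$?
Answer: $4762$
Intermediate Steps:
$k{\left(m,H \right)} = -25$ ($k{\left(m,H \right)} = \left(-5\right) 5 = -25$)
$4787 + k{\left(36 - 5 \left(1 - 2\right),14 - 1 \right)} = 4787 - 25 = 4762$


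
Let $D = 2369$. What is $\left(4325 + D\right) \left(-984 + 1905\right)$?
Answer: $6165174$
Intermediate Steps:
$\left(4325 + D\right) \left(-984 + 1905\right) = \left(4325 + 2369\right) \left(-984 + 1905\right) = 6694 \cdot 921 = 6165174$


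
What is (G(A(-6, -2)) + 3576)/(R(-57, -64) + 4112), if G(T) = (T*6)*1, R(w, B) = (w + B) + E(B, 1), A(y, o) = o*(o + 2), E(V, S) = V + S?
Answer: 447/491 ≈ 0.91039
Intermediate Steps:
E(V, S) = S + V
A(y, o) = o*(2 + o)
R(w, B) = 1 + w + 2*B (R(w, B) = (w + B) + (1 + B) = (B + w) + (1 + B) = 1 + w + 2*B)
G(T) = 6*T (G(T) = (6*T)*1 = 6*T)
(G(A(-6, -2)) + 3576)/(R(-57, -64) + 4112) = (6*(-2*(2 - 2)) + 3576)/((1 - 57 + 2*(-64)) + 4112) = (6*(-2*0) + 3576)/((1 - 57 - 128) + 4112) = (6*0 + 3576)/(-184 + 4112) = (0 + 3576)/3928 = 3576*(1/3928) = 447/491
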